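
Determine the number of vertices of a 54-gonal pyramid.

A pyramid on an n-gon base has one n-gon and n triangles: V = 54 + 1 = 55, E = 2·54 = 108, F = 54 + 1 = 55.

55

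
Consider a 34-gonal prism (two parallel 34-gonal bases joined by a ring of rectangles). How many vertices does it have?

68

A prism on an n-gon has two n-gon bases and n rectangular sides: V = 2·34 = 68, E = 3·34 = 102, F = 34 + 2 = 36.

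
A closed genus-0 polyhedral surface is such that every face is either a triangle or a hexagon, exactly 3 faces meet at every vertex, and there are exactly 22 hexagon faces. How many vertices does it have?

Let x be the number of triangles; then F = 22 + x.
Edge–face incidences: 2E = 6·22 + 3·x = 132 + 3x.
Every vertex has degree 3, so 3V = 2E.
Euler: V − E + F = 2 ⇒ (2E)/3 − E + (22 + x) = 2.
Multiply by 6: 2·(2E) − 3·(2E) + 6·(22 + x) = 12, i.e. 132 + 6x − (132 + 3x) = 12.
Collecting terms: 3x = 12, so x = 4.
Then 2E = 132 + 3·4 = 144, so E = 72, V = 2E/3 = 48, F = 22 + 4 = 26.

48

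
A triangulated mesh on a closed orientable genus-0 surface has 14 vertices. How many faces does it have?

24

χ = 2 − 2·0 = 2, and every face is a triangle so 3F = 2E.
V − E + F = 2 with E = 3F/2 gives 14 − (3/2 − 1)·F = 2, so F = 24 and E = 36.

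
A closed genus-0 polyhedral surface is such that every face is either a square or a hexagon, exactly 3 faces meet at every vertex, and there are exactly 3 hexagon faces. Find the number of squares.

6

Let x be the number of squares; then F = 3 + x.
Edge–face incidences: 2E = 6·3 + 4·x = 18 + 4x.
Every vertex has degree 3, so 3V = 2E.
Euler: V − E + F = 2 ⇒ (2E)/3 − E + (3 + x) = 2.
Multiply by 6: 2·(2E) − 3·(2E) + 6·(3 + x) = 12, i.e. 18 + 6x − (18 + 4x) = 12.
Collecting terms: 2x = 12, so x = 6.
Then 2E = 18 + 4·6 = 42, so E = 21, V = 2E/3 = 14, F = 3 + 6 = 9.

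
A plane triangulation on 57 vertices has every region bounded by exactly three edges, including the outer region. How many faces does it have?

110

In a plane triangulation 3F = 2E and V − E + F = 2, so F = 2V − 4 = 2·57 − 4 = 110.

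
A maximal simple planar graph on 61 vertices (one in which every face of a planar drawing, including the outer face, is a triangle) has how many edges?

177

In a plane triangulation 3F = 2E and V − E + F = 2, so E = 3V − 6 = 3·61 − 6 = 177.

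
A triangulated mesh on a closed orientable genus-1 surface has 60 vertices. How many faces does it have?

120

χ = 2 − 2·1 = 0, and every face is a triangle so 3F = 2E.
V − E + F = 0 with E = 3F/2 gives 60 − (3/2 − 1)·F = 0, so F = 120 and E = 180.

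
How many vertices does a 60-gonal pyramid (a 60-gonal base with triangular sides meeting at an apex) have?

61

A pyramid on an n-gon base has one n-gon and n triangles: V = 60 + 1 = 61, E = 2·60 = 120, F = 60 + 1 = 61.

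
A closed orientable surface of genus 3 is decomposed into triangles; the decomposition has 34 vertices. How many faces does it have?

χ = 2 − 2·3 = -4, and every face is a triangle so 3F = 2E.
V − E + F = -4 with E = 3F/2 gives 34 − (3/2 − 1)·F = -4, so F = 76 and E = 114.

76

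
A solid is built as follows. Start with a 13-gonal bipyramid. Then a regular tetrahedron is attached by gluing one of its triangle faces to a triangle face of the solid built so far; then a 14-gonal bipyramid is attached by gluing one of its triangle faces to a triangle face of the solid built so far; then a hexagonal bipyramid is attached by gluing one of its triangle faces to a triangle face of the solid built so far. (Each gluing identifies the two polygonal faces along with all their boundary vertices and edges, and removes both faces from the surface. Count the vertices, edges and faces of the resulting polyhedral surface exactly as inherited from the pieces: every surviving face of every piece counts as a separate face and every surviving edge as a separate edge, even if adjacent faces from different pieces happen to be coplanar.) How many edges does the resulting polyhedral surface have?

96

A 13-gonal bipyramid: V=15, E=39, F=26.
Attach a regular tetrahedron (V=4, E=6, F=4) along a 3-gon: merge 3 vertices and 3 edges, delete both glued faces → V=16, E=42, F=28.
Attach a 14-gonal bipyramid (V=16, E=42, F=28) along a 3-gon: merge 3 vertices and 3 edges, delete both glued faces → V=29, E=81, F=54.
Attach a hexagonal bipyramid (V=8, E=18, F=12) along a 3-gon: merge 3 vertices and 3 edges, delete both glued faces → V=34, E=96, F=64.
Check: V − E + F = 34 − 96 + 64 = 2.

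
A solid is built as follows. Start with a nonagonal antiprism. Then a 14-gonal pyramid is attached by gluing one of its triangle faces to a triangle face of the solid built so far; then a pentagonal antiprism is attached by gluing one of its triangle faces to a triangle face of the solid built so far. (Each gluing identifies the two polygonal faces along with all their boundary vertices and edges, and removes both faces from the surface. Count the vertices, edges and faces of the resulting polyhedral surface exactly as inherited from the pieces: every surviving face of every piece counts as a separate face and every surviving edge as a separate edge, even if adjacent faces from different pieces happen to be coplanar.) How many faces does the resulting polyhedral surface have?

43

A nonagonal antiprism: V=18, E=36, F=20.
Attach a 14-gonal pyramid (V=15, E=28, F=15) along a 3-gon: merge 3 vertices and 3 edges, delete both glued faces → V=30, E=61, F=33.
Attach a pentagonal antiprism (V=10, E=20, F=12) along a 3-gon: merge 3 vertices and 3 edges, delete both glued faces → V=37, E=78, F=43.
Check: V − E + F = 37 − 78 + 43 = 2.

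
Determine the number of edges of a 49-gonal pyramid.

A pyramid on an n-gon base has one n-gon and n triangles: V = 49 + 1 = 50, E = 2·49 = 98, F = 49 + 1 = 50.

98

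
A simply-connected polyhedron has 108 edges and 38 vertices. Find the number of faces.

Here V − E + F = 2.
F = 2 − V + E = 2 − 38 + 108 = 72.

72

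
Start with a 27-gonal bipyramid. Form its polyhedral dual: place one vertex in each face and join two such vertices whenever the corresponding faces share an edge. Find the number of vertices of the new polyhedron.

54

The base solid has V = 29, E = 81, F = 54.
The dual swaps V and F and preserves E: V′ = F = 54, E′ = E = 81, F′ = V = 29.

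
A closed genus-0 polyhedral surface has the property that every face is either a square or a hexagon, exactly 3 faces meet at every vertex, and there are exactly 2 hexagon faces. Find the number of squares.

Let x be the number of squares; then F = 2 + x.
Edge–face incidences: 2E = 6·2 + 4·x = 12 + 4x.
Every vertex has degree 3, so 3V = 2E.
Euler: V − E + F = 2 ⇒ (2E)/3 − E + (2 + x) = 2.
Multiply by 6: 2·(2E) − 3·(2E) + 6·(2 + x) = 12, i.e. 12 + 6x − (12 + 4x) = 12.
Collecting terms: 2x = 12, so x = 6.
Then 2E = 12 + 4·6 = 36, so E = 18, V = 2E/3 = 12, F = 2 + 6 = 8.

6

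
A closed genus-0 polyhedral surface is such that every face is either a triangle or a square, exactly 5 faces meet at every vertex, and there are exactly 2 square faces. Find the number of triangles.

Let x be the number of triangles; then F = 2 + x.
Edge–face incidences: 2E = 4·2 + 3·x = 8 + 3x.
Every vertex has degree 5, so 5V = 2E.
Euler: V − E + F = 2 ⇒ (2E)/5 − E + (2 + x) = 2.
Multiply by 10: 2·(2E) − 5·(2E) + 10·(2 + x) = 20, i.e. 20 + 10x − 3·(8 + 3x) = 20.
Collecting terms: x − 4 = 20, so x = 24.
Then 2E = 8 + 3·24 = 80, so E = 40, V = 2E/5 = 16, F = 2 + 24 = 26.

24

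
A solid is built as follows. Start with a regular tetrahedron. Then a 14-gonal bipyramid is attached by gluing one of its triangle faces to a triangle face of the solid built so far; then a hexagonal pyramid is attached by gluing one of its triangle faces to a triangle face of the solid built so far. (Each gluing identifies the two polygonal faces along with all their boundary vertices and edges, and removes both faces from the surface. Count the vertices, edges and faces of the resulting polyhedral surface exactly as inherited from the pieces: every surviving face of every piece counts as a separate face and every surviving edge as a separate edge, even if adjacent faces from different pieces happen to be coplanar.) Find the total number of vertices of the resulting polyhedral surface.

A regular tetrahedron: V=4, E=6, F=4.
Attach a 14-gonal bipyramid (V=16, E=42, F=28) along a 3-gon: merge 3 vertices and 3 edges, delete both glued faces → V=17, E=45, F=30.
Attach a hexagonal pyramid (V=7, E=12, F=7) along a 3-gon: merge 3 vertices and 3 edges, delete both glued faces → V=21, E=54, F=35.
Check: V − E + F = 21 − 54 + 35 = 2.

21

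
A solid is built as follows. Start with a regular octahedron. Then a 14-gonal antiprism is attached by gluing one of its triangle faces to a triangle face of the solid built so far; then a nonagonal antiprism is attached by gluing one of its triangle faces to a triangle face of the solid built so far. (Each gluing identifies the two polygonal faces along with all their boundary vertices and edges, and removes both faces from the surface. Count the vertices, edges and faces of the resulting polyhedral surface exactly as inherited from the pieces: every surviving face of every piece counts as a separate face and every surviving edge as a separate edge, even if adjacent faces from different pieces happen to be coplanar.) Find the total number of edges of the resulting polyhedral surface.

A regular octahedron: V=6, E=12, F=8.
Attach a 14-gonal antiprism (V=28, E=56, F=30) along a 3-gon: merge 3 vertices and 3 edges, delete both glued faces → V=31, E=65, F=36.
Attach a nonagonal antiprism (V=18, E=36, F=20) along a 3-gon: merge 3 vertices and 3 edges, delete both glued faces → V=46, E=98, F=54.
Check: V − E + F = 46 − 98 + 54 = 2.

98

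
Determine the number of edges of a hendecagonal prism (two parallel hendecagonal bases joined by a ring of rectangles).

A prism on an n-gon has two n-gon bases and n rectangular sides: V = 2·11 = 22, E = 3·11 = 33, F = 11 + 2 = 13.

33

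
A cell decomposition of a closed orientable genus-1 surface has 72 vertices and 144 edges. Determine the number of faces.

For a closed orientable surface of genus 1, χ = 2 − 2·1 = 0.
F = 0 − V + E = 0 − 72 + 144 = 72.

72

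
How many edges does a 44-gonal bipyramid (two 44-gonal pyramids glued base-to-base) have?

A bipyramid over an n-gon has 2n triangular faces and n + 2 vertices: V = 44 + 2 = 46, E = 3·44 = 132, F = 2·44 = 88.

132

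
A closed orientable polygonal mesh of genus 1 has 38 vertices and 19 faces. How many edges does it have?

57

For a closed orientable surface of genus 1, χ = 2 − 2·1 = 0.
E = V + F − (0) = 38 + 19 − (0) = 57.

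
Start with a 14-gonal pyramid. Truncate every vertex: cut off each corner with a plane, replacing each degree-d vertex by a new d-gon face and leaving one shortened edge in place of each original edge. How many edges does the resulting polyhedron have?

84

The base solid has V = 15, E = 28, F = 15.
Truncation replaces each original edge-end by a new vertex, so V′ = 2E = 56.
Each original edge survives, and each old vertex of degree d contributes d new edges; summing degrees gives Σd = 2E, so E′ = E + 2E = 3E = 84.
Each original face survives and each original vertex becomes one new face: F′ = F + V = 30.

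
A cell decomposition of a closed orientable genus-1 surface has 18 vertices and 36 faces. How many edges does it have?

54

For a closed orientable surface of genus 1, χ = 2 − 2·1 = 0.
E = V + F − (0) = 18 + 36 − (0) = 54.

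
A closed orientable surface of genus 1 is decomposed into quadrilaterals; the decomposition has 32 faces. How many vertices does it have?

χ = 2 − 2·1 = 0, and every face is a square so 4F = 2E.
E = 4·32/2 = 64. Then V = 0 + E − F = 0 + 64 − 32 = 32.

32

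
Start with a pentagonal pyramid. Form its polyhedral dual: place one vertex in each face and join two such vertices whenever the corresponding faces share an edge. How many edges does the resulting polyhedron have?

10

The base solid has V = 6, E = 10, F = 6.
The dual swaps V and F and preserves E: V′ = F = 6, E′ = E = 10, F′ = V = 6.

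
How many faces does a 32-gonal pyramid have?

A pyramid on an n-gon base has one n-gon and n triangles: V = 32 + 1 = 33, E = 2·32 = 64, F = 32 + 1 = 33.

33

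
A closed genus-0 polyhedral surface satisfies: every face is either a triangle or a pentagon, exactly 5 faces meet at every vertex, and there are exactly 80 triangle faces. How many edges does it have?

150

Let x be the number of pentagons; then F = 80 + x.
Edge–face incidences: 2E = 3·80 + 5·x = 240 + 5x.
Every vertex has degree 5, so 5V = 2E.
Euler: V − E + F = 2 ⇒ (2E)/5 − E + (80 + x) = 2.
Multiply by 10: 2·(2E) − 5·(2E) + 10·(80 + x) = 20, i.e. 800 + 10x − 3·(240 + 5x) = 20.
Collecting terms: −5x + 80 = 20, so −5x = −60, so x = 12.
Then 2E = 240 + 5·12 = 300, so E = 150, V = 2E/5 = 60, F = 80 + 12 = 92.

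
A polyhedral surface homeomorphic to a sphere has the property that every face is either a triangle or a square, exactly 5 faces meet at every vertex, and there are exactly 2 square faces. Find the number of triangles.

Let x be the number of triangles; then F = 2 + x.
Edge–face incidences: 2E = 4·2 + 3·x = 8 + 3x.
Every vertex has degree 5, so 5V = 2E.
Euler: V − E + F = 2 ⇒ (2E)/5 − E + (2 + x) = 2.
Multiply by 10: 2·(2E) − 5·(2E) + 10·(2 + x) = 20, i.e. 20 + 10x − 3·(8 + 3x) = 20.
Collecting terms: x − 4 = 20, so x = 24.
Then 2E = 8 + 3·24 = 80, so E = 40, V = 2E/5 = 16, F = 2 + 24 = 26.

24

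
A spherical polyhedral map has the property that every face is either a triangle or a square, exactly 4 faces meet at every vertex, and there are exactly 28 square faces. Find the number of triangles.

8

Let x be the number of triangles; then F = 28 + x.
Edge–face incidences: 2E = 4·28 + 3·x = 112 + 3x.
Every vertex has degree 4, so 4V = 2E.
Euler: V − E + F = 2 ⇒ (2E)/4 − E + (28 + x) = 2.
Multiply by 8: 2·(2E) − 4·(2E) + 8·(28 + x) = 16, i.e. 224 + 8x − 2·(112 + 3x) = 16.
Collecting terms: 2x = 16, so x = 8.
Then 2E = 112 + 3·8 = 136, so E = 68, V = 2E/4 = 34, F = 28 + 8 = 36.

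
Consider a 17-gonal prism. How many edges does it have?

51

A prism on an n-gon has two n-gon bases and n rectangular sides: V = 2·17 = 34, E = 3·17 = 51, F = 17 + 2 = 19.
Check: V − E + F = 34 − 51 + 19 = 2.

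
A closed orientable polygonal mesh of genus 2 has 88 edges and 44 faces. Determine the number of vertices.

42

For a closed orientable surface of genus 2, χ = 2 − 2·2 = -2.
V = -2 + E − F = -2 + 88 − 44 = 42.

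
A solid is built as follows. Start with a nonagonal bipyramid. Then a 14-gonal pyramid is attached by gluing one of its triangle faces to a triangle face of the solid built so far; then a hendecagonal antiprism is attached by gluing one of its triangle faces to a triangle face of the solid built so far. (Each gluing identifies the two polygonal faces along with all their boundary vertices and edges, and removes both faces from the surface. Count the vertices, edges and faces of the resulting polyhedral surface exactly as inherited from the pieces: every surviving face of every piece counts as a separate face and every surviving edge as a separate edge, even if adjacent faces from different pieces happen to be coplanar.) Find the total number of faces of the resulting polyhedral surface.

A nonagonal bipyramid: V=11, E=27, F=18.
Attach a 14-gonal pyramid (V=15, E=28, F=15) along a 3-gon: merge 3 vertices and 3 edges, delete both glued faces → V=23, E=52, F=31.
Attach a hendecagonal antiprism (V=22, E=44, F=24) along a 3-gon: merge 3 vertices and 3 edges, delete both glued faces → V=42, E=93, F=53.
Check: V − E + F = 42 − 93 + 53 = 2.

53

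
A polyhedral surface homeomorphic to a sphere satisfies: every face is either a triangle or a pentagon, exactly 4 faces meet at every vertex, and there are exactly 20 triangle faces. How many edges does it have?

60

Let x be the number of pentagons; then F = 20 + x.
Edge–face incidences: 2E = 3·20 + 5·x = 60 + 5x.
Every vertex has degree 4, so 4V = 2E.
Euler: V − E + F = 2 ⇒ (2E)/4 − E + (20 + x) = 2.
Multiply by 8: 2·(2E) − 4·(2E) + 8·(20 + x) = 16, i.e. 160 + 8x − 2·(60 + 5x) = 16.
Collecting terms: −2x + 40 = 16, so −2x = −24, so x = 12.
Then 2E = 60 + 5·12 = 120, so E = 60, V = 2E/4 = 30, F = 20 + 12 = 32.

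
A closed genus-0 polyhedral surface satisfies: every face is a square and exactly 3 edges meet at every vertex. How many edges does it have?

12

Each face has 4 edges and each edge borders two faces, so 2E = 4F.
Each vertex has degree 3, so 3V = 2E and hence V = 4F/3.
Euler: V − E + F = 2 ⇒ (4F/3) − (4F/2) + F = 2.
Multiply by 6: (8 − 12 + 6)F = 12, i.e. 2F = 12.
So F = 6, E = 4·6/2 = 12, V = 4·6/3 = 8.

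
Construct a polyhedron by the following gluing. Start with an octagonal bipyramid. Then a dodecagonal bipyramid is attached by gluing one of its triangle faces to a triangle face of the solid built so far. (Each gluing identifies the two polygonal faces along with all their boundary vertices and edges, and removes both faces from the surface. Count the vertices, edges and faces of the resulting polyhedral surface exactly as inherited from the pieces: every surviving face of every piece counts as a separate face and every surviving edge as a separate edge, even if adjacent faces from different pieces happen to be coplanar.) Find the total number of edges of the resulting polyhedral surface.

An octagonal bipyramid: V=10, E=24, F=16.
Attach a dodecagonal bipyramid (V=14, E=36, F=24) along a 3-gon: merge 3 vertices and 3 edges, delete both glued faces → V=21, E=57, F=38.
Check: V − E + F = 21 − 57 + 38 = 2.

57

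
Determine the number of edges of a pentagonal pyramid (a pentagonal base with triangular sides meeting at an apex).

A pyramid on an n-gon base has one n-gon and n triangles: V = 5 + 1 = 6, E = 2·5 = 10, F = 5 + 1 = 6.
Check: V − E + F = 6 − 10 + 6 = 2.

10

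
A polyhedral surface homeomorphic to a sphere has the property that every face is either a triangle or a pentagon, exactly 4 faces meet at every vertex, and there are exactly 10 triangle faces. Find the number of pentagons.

Let x be the number of pentagons; then F = 10 + x.
Edge–face incidences: 2E = 3·10 + 5·x = 30 + 5x.
Every vertex has degree 4, so 4V = 2E.
Euler: V − E + F = 2 ⇒ (2E)/4 − E + (10 + x) = 2.
Multiply by 8: 2·(2E) − 4·(2E) + 8·(10 + x) = 16, i.e. 80 + 8x − 2·(30 + 5x) = 16.
Collecting terms: −2x + 20 = 16, so −2x = −4, so x = 2.
Then 2E = 30 + 5·2 = 40, so E = 20, V = 2E/4 = 10, F = 10 + 2 = 12.

2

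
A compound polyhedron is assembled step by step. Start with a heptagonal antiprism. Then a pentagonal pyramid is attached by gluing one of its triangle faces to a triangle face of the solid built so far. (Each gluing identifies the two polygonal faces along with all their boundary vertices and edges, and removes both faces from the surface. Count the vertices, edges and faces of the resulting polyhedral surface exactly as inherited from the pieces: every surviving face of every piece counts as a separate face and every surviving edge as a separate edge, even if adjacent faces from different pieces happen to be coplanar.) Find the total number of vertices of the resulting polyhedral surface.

A heptagonal antiprism: V=14, E=28, F=16.
Attach a pentagonal pyramid (V=6, E=10, F=6) along a 3-gon: merge 3 vertices and 3 edges, delete both glued faces → V=17, E=35, F=20.
Check: V − E + F = 17 − 35 + 20 = 2.

17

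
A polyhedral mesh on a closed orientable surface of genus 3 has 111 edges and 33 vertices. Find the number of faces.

For a closed orientable surface of genus 3, χ = 2 − 2·3 = -4.
F = -4 − V + E = -4 − 33 + 111 = 74.

74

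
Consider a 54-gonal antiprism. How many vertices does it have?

An antiprism on an n-gon has two n-gon caps and 2n triangles: V = 2·54 = 108, E = 4·54 = 216, F = 2·54 + 2 = 110.

108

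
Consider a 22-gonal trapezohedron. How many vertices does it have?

The n-trapezohedron (dual of the n-antiprism) has V = 2·22 + 2 = 46, E = 4·22 = 88, F = 2·22 = 44.

46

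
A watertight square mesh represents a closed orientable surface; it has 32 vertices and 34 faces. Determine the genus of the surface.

Every face is a square, so 2E = 4·34 = 136, giving E = 68.
χ = V − E + F = 32 − 68 + 34 = -2.
For a closed orientable surface χ = 2 − 2g, so g = (2 − (-2))/2 = 2.

2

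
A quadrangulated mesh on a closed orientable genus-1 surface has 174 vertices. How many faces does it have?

174

χ = 2 − 2·1 = 0, and every face is a square so 4F = 2E.
V − E + F = 0 with E = 4F/2 gives 174 − (4/2 − 1)·F = 0, so F = 174 and E = 348.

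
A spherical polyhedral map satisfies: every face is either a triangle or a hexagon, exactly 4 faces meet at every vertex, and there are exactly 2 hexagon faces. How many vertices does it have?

12

Let x be the number of triangles; then F = 2 + x.
Edge–face incidences: 2E = 6·2 + 3·x = 12 + 3x.
Every vertex has degree 4, so 4V = 2E.
Euler: V − E + F = 2 ⇒ (2E)/4 − E + (2 + x) = 2.
Multiply by 8: 2·(2E) − 4·(2E) + 8·(2 + x) = 16, i.e. 16 + 8x − 2·(12 + 3x) = 16.
Collecting terms: 2x − 8 = 16, so 2x = 24, so x = 12.
Then 2E = 12 + 3·12 = 48, so E = 24, V = 2E/4 = 12, F = 2 + 12 = 14.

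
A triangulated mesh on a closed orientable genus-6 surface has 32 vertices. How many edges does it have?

χ = 2 − 2·6 = -10, and every face is a triangle so 3F = 2E.
V − E + F = -10 with E = 3F/2 gives 32 − (3/2 − 1)·F = -10, so F = 84 and E = 126.

126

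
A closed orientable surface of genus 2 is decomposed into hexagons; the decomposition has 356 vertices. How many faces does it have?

179

χ = 2 − 2·2 = -2, and every face is a hexagon so 6F = 2E.
V − E + F = -2 with E = 6F/2 gives 356 − (6/2 − 1)·F = -2, so F = 179 and E = 537.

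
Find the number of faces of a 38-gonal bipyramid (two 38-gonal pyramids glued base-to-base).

A bipyramid over an n-gon has 2n triangular faces and n + 2 vertices: V = 38 + 2 = 40, E = 3·38 = 114, F = 2·38 = 76.

76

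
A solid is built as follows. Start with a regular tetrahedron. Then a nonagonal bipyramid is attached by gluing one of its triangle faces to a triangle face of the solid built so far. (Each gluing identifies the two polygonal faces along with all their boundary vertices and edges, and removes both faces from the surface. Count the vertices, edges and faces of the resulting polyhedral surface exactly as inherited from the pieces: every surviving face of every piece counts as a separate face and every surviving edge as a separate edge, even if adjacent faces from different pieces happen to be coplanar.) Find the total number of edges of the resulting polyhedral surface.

A regular tetrahedron: V=4, E=6, F=4.
Attach a nonagonal bipyramid (V=11, E=27, F=18) along a 3-gon: merge 3 vertices and 3 edges, delete both glued faces → V=12, E=30, F=20.
Check: V − E + F = 12 − 30 + 20 = 2.

30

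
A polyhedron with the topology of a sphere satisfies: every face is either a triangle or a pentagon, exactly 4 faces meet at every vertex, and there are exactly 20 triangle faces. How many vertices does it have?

Let x be the number of pentagons; then F = 20 + x.
Edge–face incidences: 2E = 3·20 + 5·x = 60 + 5x.
Every vertex has degree 4, so 4V = 2E.
Euler: V − E + F = 2 ⇒ (2E)/4 − E + (20 + x) = 2.
Multiply by 8: 2·(2E) − 4·(2E) + 8·(20 + x) = 16, i.e. 160 + 8x − 2·(60 + 5x) = 16.
Collecting terms: −2x + 40 = 16, so −2x = −24, so x = 12.
Then 2E = 60 + 5·12 = 120, so E = 60, V = 2E/4 = 30, F = 20 + 12 = 32.

30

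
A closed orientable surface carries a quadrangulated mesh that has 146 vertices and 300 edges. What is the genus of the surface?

3

Every face is a square and each edge borders two faces, so 4F = 2·300, giving F = 150.
χ = V − E + F = 146 − 300 + 150 = -4.
For a closed orientable surface χ = 2 − 2g, so g = (2 − (-4))/2 = 3.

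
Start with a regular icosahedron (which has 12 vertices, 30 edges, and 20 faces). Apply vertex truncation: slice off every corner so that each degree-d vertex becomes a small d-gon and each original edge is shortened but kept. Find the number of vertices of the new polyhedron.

60

Truncation replaces each original edge-end by a new vertex, so V′ = 2E = 60.
Each original edge survives, and each old vertex of degree d contributes d new edges; summing degrees gives Σd = 2E, so E′ = E + 2E = 3E = 90.
Each original face survives and each original vertex becomes one new face: F′ = F + V = 32.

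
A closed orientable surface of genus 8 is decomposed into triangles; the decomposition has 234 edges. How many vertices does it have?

χ = 2 − 2·8 = -14, and every face is a triangle so 3F = 2E.
F = 2E/3 = 156. Then V = -14 + E − F = -14 + 234 − 156 = 64.

64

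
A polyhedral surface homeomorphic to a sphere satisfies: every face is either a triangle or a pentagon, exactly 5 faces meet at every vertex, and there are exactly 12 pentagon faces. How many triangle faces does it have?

Let x be the number of triangles; then F = 12 + x.
Edge–face incidences: 2E = 5·12 + 3·x = 60 + 3x.
Every vertex has degree 5, so 5V = 2E.
Euler: V − E + F = 2 ⇒ (2E)/5 − E + (12 + x) = 2.
Multiply by 10: 2·(2E) − 5·(2E) + 10·(12 + x) = 20, i.e. 120 + 10x − 3·(60 + 3x) = 20.
Collecting terms: x − 60 = 20, so x = 80.
Then 2E = 60 + 3·80 = 300, so E = 150, V = 2E/5 = 60, F = 12 + 80 = 92.

80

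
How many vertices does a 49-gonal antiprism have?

98

An antiprism on an n-gon has two n-gon caps and 2n triangles: V = 2·49 = 98, E = 4·49 = 196, F = 2·49 + 2 = 100.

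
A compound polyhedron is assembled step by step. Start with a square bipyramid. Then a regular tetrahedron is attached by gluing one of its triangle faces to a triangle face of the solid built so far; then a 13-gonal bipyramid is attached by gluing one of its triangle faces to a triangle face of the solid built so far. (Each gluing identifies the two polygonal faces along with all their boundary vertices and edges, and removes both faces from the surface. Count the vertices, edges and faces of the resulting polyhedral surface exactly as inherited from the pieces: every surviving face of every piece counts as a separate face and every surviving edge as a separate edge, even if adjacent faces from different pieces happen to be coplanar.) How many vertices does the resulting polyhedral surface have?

A square bipyramid: V=6, E=12, F=8.
Attach a regular tetrahedron (V=4, E=6, F=4) along a 3-gon: merge 3 vertices and 3 edges, delete both glued faces → V=7, E=15, F=10.
Attach a 13-gonal bipyramid (V=15, E=39, F=26) along a 3-gon: merge 3 vertices and 3 edges, delete both glued faces → V=19, E=51, F=34.
Check: V − E + F = 19 − 51 + 34 = 2.

19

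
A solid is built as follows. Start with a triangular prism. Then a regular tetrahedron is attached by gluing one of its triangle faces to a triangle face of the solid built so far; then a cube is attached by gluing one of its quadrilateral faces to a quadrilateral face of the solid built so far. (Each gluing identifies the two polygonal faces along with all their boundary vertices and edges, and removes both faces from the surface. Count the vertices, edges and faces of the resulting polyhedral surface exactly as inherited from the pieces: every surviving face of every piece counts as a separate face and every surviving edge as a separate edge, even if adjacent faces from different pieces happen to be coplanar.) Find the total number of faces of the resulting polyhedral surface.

11

A triangular prism: V=6, E=9, F=5.
Attach a regular tetrahedron (V=4, E=6, F=4) along a 3-gon: merge 3 vertices and 3 edges, delete both glued faces → V=7, E=12, F=7.
Attach a cube (V=8, E=12, F=6) along a 4-gon: merge 4 vertices and 4 edges, delete both glued faces → V=11, E=20, F=11.
Check: V − E + F = 11 − 20 + 11 = 2.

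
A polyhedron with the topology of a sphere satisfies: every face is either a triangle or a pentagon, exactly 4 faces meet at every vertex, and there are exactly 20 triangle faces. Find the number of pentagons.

12

Let x be the number of pentagons; then F = 20 + x.
Edge–face incidences: 2E = 3·20 + 5·x = 60 + 5x.
Every vertex has degree 4, so 4V = 2E.
Euler: V − E + F = 2 ⇒ (2E)/4 − E + (20 + x) = 2.
Multiply by 8: 2·(2E) − 4·(2E) + 8·(20 + x) = 16, i.e. 160 + 8x − 2·(60 + 5x) = 16.
Collecting terms: −2x + 40 = 16, so −2x = −24, so x = 12.
Then 2E = 60 + 5·12 = 120, so E = 60, V = 2E/4 = 30, F = 20 + 12 = 32.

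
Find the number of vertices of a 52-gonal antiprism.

An antiprism on an n-gon has two n-gon caps and 2n triangles: V = 2·52 = 104, E = 4·52 = 208, F = 2·52 + 2 = 106.

104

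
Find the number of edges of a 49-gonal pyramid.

98

A pyramid on an n-gon base has one n-gon and n triangles: V = 49 + 1 = 50, E = 2·49 = 98, F = 49 + 1 = 50.
Check: V − E + F = 50 − 98 + 50 = 2.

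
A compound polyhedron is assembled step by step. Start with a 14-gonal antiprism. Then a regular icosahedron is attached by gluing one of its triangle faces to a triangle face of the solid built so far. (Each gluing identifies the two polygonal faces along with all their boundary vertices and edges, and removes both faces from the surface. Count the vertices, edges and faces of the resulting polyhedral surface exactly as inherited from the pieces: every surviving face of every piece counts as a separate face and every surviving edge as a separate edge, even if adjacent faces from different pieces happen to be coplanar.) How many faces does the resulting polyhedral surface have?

A 14-gonal antiprism: V=28, E=56, F=30.
Attach a regular icosahedron (V=12, E=30, F=20) along a 3-gon: merge 3 vertices and 3 edges, delete both glued faces → V=37, E=83, F=48.
Check: V − E + F = 37 − 83 + 48 = 2.

48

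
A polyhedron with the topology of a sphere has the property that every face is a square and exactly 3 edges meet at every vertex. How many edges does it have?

12

Each face has 4 edges and each edge borders two faces, so 2E = 4F.
Each vertex has degree 3, so 3V = 2E and hence V = 4F/3.
Euler: V − E + F = 2 ⇒ (4F/3) − (4F/2) + F = 2.
Multiply by 6: (8 − 12 + 6)F = 12, i.e. 2F = 12.
So F = 6, E = 4·6/2 = 12, V = 4·6/3 = 8.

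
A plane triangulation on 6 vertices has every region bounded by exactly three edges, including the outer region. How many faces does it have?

8

In a plane triangulation 3F = 2E and V − E + F = 2, so F = 2V − 4 = 2·6 − 4 = 8.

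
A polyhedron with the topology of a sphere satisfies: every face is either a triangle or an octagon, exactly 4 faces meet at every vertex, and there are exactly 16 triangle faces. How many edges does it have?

32

Let x be the number of octagons; then F = 16 + x.
Edge–face incidences: 2E = 3·16 + 8·x = 48 + 8x.
Every vertex has degree 4, so 4V = 2E.
Euler: V − E + F = 2 ⇒ (2E)/4 − E + (16 + x) = 2.
Multiply by 8: 2·(2E) − 4·(2E) + 8·(16 + x) = 16, i.e. 128 + 8x − 2·(48 + 8x) = 16.
Collecting terms: −8x + 32 = 16, so −8x = −16, so x = 2.
Then 2E = 48 + 8·2 = 64, so E = 32, V = 2E/4 = 16, F = 16 + 2 = 18.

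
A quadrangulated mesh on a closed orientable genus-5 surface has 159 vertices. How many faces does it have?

χ = 2 − 2·5 = -8, and every face is a square so 4F = 2E.
V − E + F = -8 with E = 4F/2 gives 159 − (4/2 − 1)·F = -8, so F = 167 and E = 334.

167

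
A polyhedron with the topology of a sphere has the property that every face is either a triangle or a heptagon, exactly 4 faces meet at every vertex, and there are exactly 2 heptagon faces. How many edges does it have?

28

Let x be the number of triangles; then F = 2 + x.
Edge–face incidences: 2E = 7·2 + 3·x = 14 + 3x.
Every vertex has degree 4, so 4V = 2E.
Euler: V − E + F = 2 ⇒ (2E)/4 − E + (2 + x) = 2.
Multiply by 8: 2·(2E) − 4·(2E) + 8·(2 + x) = 16, i.e. 16 + 8x − 2·(14 + 3x) = 16.
Collecting terms: 2x − 12 = 16, so 2x = 28, so x = 14.
Then 2E = 14 + 3·14 = 56, so E = 28, V = 2E/4 = 14, F = 2 + 14 = 16.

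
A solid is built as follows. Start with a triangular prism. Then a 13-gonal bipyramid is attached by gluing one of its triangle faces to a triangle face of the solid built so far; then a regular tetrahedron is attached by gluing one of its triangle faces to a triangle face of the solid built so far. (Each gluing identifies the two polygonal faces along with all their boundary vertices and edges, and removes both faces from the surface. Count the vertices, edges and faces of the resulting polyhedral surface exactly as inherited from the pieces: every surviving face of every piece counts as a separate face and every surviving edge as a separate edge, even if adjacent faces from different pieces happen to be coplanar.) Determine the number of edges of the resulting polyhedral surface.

A triangular prism: V=6, E=9, F=5.
Attach a 13-gonal bipyramid (V=15, E=39, F=26) along a 3-gon: merge 3 vertices and 3 edges, delete both glued faces → V=18, E=45, F=29.
Attach a regular tetrahedron (V=4, E=6, F=4) along a 3-gon: merge 3 vertices and 3 edges, delete both glued faces → V=19, E=48, F=31.
Check: V − E + F = 19 − 48 + 31 = 2.

48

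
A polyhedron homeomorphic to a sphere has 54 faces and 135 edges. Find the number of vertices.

Here V − E + F = 2.
V = 2 + E − F = 2 + 135 − 54 = 83.

83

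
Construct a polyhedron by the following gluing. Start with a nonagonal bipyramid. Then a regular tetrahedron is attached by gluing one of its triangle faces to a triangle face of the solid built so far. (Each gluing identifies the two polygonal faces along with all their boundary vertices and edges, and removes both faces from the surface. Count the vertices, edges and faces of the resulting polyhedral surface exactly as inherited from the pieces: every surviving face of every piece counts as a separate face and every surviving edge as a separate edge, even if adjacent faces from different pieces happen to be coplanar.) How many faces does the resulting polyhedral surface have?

20

A nonagonal bipyramid: V=11, E=27, F=18.
Attach a regular tetrahedron (V=4, E=6, F=4) along a 3-gon: merge 3 vertices and 3 edges, delete both glued faces → V=12, E=30, F=20.
Check: V − E + F = 12 − 30 + 20 = 2.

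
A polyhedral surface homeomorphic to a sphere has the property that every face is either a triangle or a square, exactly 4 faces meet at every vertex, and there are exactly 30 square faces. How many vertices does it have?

36

Let x be the number of triangles; then F = 30 + x.
Edge–face incidences: 2E = 4·30 + 3·x = 120 + 3x.
Every vertex has degree 4, so 4V = 2E.
Euler: V − E + F = 2 ⇒ (2E)/4 − E + (30 + x) = 2.
Multiply by 8: 2·(2E) − 4·(2E) + 8·(30 + x) = 16, i.e. 240 + 8x − 2·(120 + 3x) = 16.
Collecting terms: 2x = 16, so x = 8.
Then 2E = 120 + 3·8 = 144, so E = 72, V = 2E/4 = 36, F = 30 + 8 = 38.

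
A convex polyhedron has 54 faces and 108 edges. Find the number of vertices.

Here V − E + F = 2.
V = 2 + E − F = 2 + 108 − 54 = 56.

56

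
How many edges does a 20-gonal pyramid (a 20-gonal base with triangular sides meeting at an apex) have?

40

A pyramid on an n-gon base has one n-gon and n triangles: V = 20 + 1 = 21, E = 2·20 = 40, F = 20 + 1 = 21.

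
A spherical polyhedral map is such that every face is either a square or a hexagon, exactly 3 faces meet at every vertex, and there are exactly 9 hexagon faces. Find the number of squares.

Let x be the number of squares; then F = 9 + x.
Edge–face incidences: 2E = 6·9 + 4·x = 54 + 4x.
Every vertex has degree 3, so 3V = 2E.
Euler: V − E + F = 2 ⇒ (2E)/3 − E + (9 + x) = 2.
Multiply by 6: 2·(2E) − 3·(2E) + 6·(9 + x) = 12, i.e. 54 + 6x − (54 + 4x) = 12.
Collecting terms: 2x = 12, so x = 6.
Then 2E = 54 + 4·6 = 78, so E = 39, V = 2E/3 = 26, F = 9 + 6 = 15.

6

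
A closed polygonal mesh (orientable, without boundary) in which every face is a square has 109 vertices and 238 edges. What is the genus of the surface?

6

Every face is a square and each edge borders two faces, so 4F = 2·238, giving F = 119.
χ = V − E + F = 109 − 238 + 119 = -10.
For a closed orientable surface χ = 2 − 2g, so g = (2 − (-10))/2 = 6.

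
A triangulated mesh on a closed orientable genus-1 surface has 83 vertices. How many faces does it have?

χ = 2 − 2·1 = 0, and every face is a triangle so 3F = 2E.
V − E + F = 0 with E = 3F/2 gives 83 − (3/2 − 1)·F = 0, so F = 166 and E = 249.

166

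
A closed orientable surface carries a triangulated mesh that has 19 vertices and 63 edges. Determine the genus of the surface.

Every face is a triangle and each edge borders two faces, so 3F = 2·63, giving F = 42.
χ = V − E + F = 19 − 63 + 42 = -2.
For a closed orientable surface χ = 2 − 2g, so g = (2 − (-2))/2 = 2.

2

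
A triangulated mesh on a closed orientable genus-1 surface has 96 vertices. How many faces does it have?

192

χ = 2 − 2·1 = 0, and every face is a triangle so 3F = 2E.
V − E + F = 0 with E = 3F/2 gives 96 − (3/2 − 1)·F = 0, so F = 192 and E = 288.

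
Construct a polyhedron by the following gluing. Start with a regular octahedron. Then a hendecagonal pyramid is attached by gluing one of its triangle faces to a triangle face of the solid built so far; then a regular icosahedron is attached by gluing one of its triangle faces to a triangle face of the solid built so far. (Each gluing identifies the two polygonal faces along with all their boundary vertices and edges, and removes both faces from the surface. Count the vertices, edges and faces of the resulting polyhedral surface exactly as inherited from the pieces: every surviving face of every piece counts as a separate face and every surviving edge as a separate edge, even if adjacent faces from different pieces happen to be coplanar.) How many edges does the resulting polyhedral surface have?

A regular octahedron: V=6, E=12, F=8.
Attach a hendecagonal pyramid (V=12, E=22, F=12) along a 3-gon: merge 3 vertices and 3 edges, delete both glued faces → V=15, E=31, F=18.
Attach a regular icosahedron (V=12, E=30, F=20) along a 3-gon: merge 3 vertices and 3 edges, delete both glued faces → V=24, E=58, F=36.
Check: V − E + F = 24 − 58 + 36 = 2.

58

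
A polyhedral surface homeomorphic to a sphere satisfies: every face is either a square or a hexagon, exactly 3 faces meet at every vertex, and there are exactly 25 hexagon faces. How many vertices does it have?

58

Let x be the number of squares; then F = 25 + x.
Edge–face incidences: 2E = 6·25 + 4·x = 150 + 4x.
Every vertex has degree 3, so 3V = 2E.
Euler: V − E + F = 2 ⇒ (2E)/3 − E + (25 + x) = 2.
Multiply by 6: 2·(2E) − 3·(2E) + 6·(25 + x) = 12, i.e. 150 + 6x − (150 + 4x) = 12.
Collecting terms: 2x = 12, so x = 6.
Then 2E = 150 + 4·6 = 174, so E = 87, V = 2E/3 = 58, F = 25 + 6 = 31.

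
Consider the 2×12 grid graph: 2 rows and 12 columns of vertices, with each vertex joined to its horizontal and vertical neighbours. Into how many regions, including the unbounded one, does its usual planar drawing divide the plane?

12

The grid has V = 2·12 = 24 vertices and E = 2·11 + 12·1 = 34 edges.
F = 2 − V + E = 2 − 24 + 34 = 12.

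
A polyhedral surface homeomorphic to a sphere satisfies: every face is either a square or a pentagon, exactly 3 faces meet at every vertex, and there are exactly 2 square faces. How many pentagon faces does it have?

Let x be the number of pentagons; then F = 2 + x.
Edge–face incidences: 2E = 4·2 + 5·x = 8 + 5x.
Every vertex has degree 3, so 3V = 2E.
Euler: V − E + F = 2 ⇒ (2E)/3 − E + (2 + x) = 2.
Multiply by 6: 2·(2E) − 3·(2E) + 6·(2 + x) = 12, i.e. 12 + 6x − (8 + 5x) = 12.
Collecting terms: x + 4 = 12, so x = 8.
Then 2E = 8 + 5·8 = 48, so E = 24, V = 2E/3 = 16, F = 2 + 8 = 10.

8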